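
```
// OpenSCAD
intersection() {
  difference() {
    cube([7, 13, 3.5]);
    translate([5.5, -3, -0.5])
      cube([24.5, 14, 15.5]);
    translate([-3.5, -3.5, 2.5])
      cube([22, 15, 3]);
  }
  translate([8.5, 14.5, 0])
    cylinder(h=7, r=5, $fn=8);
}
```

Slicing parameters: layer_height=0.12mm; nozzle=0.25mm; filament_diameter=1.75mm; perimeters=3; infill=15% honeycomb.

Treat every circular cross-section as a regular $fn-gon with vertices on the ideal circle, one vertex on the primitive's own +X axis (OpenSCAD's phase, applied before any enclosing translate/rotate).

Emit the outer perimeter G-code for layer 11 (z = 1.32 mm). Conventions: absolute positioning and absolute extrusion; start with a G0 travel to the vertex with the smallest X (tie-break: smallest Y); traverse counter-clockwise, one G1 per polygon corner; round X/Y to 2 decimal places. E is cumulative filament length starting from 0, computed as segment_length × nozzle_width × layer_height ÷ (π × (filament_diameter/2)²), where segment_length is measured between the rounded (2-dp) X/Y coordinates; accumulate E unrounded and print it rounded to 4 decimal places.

At z = 1.32 mm: the cube (footprint 7×13) is included at this height; the 24.5×14 cube at (5.5, -3) contributes its full rectangle; the cube at (-3.5, -3.5) does not reach this height (z outside [2.5, 5.5]); After the difference (first − rest): starting from the 7×13 cube, the 24.5×14 cube at (5.5, -3) partially overlaps it — only the 16.50 mm² overlap (of its 343.00 mm²) is removed, clipping the outline — 1 connected region; the cylinder at (8.5, 14.5): section is a regular 8-gon, circumradius r=5; Keeping only the common overlap: the r=5 cylinder at (8.5, 14.5) partially overlaps that combined region; clipping to the common part keeps 5.01 mm² — 1 connected region. The outline is a single polygon with 6 vertices. Extrusion per mm of travel: 0.25 × 0.12 / (π × 0.875²) = 0.012473. Accumulating E over each segment gives final E = 0.1176.

G0 X4.12 Y13.00 Z1.32
G1 X4.96 Y10.96 E0.0275
G1 X5.50 Y10.74 E0.0348
G1 X5.50 Y11.00 E0.0380
G1 X7.00 Y11.00 E0.0567
G1 X7.00 Y13.00 E0.0817
G1 X4.12 Y13.00 E0.1176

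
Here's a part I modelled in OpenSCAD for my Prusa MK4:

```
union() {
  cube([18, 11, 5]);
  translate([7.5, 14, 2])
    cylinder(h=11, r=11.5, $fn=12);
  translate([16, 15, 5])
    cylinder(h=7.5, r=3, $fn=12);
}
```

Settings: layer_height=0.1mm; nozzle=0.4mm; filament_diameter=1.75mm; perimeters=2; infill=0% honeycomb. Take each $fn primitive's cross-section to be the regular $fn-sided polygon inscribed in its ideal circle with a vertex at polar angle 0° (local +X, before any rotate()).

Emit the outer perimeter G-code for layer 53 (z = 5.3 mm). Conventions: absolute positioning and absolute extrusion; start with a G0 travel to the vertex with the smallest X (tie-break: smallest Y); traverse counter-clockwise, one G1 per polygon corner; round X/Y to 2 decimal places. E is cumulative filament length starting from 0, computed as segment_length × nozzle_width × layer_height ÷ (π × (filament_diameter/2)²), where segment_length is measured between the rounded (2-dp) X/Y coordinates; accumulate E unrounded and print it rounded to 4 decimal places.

G0 X-4.00 Y14.00 Z5.30
G1 X-2.46 Y8.25 E0.0990
G1 X1.75 Y4.04 E0.1980
G1 X7.50 Y2.50 E0.2970
G1 X13.25 Y4.04 E0.3960
G1 X17.46 Y8.25 E0.4950
G1 X19.00 Y14.00 E0.5940
G1 X18.87 Y14.50 E0.6026
G1 X19.00 Y15.00 E0.6112
G1 X18.60 Y16.50 E0.6370
G1 X18.23 Y16.87 E0.6457
G1 X17.46 Y19.75 E0.6953
G1 X13.25 Y23.96 E0.7943
G1 X7.50 Y25.50 E0.8933
G1 X1.75 Y23.96 E0.9923
G1 X-2.46 Y19.75 E1.0913
G1 X-4.00 Y14.00 E1.1903

At z = 5.3 mm: the cube is absent (z outside [0, 5]); the r=11.5 cylinder at (7.5, 14) gives a regular 12-gon of circumradius 11.5 (constant along its height); the r=3 cylinder at (16, 15) gives a regular 12-gon of circumradius 3 (constant along its height); Merging all regions: the regions partially overlap (shared area 26.48 mm²), so overlapping operands fuse into one piece — 1 connected region. The outline is a single polygon with 16 vertices. Extrusion per mm of travel: 0.4 × 0.1 / (π × 0.875²) = 0.016630. Accumulating E over each segment gives final E = 1.1903.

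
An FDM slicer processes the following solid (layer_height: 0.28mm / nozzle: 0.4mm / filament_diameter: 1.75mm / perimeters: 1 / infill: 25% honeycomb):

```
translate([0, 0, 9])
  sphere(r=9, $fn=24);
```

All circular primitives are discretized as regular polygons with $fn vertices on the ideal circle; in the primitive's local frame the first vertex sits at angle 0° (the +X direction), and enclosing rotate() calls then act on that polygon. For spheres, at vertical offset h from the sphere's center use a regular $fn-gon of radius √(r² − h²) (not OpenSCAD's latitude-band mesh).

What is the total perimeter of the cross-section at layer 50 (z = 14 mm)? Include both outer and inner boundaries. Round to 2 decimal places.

46.88 mm

At z = 14 mm: the r=9 sphere slices to a regular 24-gon of circumradius 7.483 (√(r²−h²) with h=5 from center) (perimeter = 2·24·7.483·sin(180°/24) = 46.88 mm). Overall, the cross-section is a single solid region. Total boundary length (outer) = 46.88 mm.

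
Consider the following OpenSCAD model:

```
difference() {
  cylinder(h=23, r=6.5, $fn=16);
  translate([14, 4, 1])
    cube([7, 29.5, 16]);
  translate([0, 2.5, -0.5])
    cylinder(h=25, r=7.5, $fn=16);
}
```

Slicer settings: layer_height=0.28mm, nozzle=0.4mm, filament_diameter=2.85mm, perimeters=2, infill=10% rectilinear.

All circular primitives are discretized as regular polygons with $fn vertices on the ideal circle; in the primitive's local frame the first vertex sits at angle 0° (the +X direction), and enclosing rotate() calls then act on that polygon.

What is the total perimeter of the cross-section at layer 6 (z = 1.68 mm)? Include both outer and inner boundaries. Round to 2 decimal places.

32.33 mm

At z = 1.68 mm: the r=6.5 cylinder gives a regular 16-gon of circumradius 6.5 (constant along its height) (perimeter = 2·16·6.500·sin(180°/16) = 40.58 mm); the cube at (14, 4) (footprint 7×29.5) is included at this height (perimeter 73.00 mm); the r=7.5 cylinder at (0, 2.5) contributes a regular 16-gon of circumradius 7.5 (perimeter = 2·16·7.500·sin(180°/16) = 46.82 mm); Taking the first minus the rest: starting from the r=6.5 cylinder, the 7×29.5 cube at (14, 4) misses the remaining region (no effect); the r=7.5 cylinder at (0, 2.5) partially overlaps it — only the 113.61 mm² overlap (of its 172.21 mm²) is removed, clipping the outline — boundary = 32.33 mm. Overall, the cross-section is a single solid region. Total boundary length (outer) = 32.33 mm.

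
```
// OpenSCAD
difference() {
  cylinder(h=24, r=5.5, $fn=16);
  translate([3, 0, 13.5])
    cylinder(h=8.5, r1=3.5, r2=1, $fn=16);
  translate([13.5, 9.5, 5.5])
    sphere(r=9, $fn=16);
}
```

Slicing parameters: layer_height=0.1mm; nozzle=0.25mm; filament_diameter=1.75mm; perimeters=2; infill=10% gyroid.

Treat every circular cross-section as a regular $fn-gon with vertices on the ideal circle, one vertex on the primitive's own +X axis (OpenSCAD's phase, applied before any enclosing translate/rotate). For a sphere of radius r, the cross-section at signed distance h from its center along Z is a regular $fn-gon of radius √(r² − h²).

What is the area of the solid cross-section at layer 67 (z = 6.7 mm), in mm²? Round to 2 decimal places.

At z = 6.7 mm: the cylinder: section is a regular 16-gon, circumradius r=5.5 (area = (16/2)·5.500²·sin(360°/16) = 92.61 mm²); the cone at (3, 0) is absent (z outside [13.5, 22]); the sphere at (13.5, 9.5): section is a regular 16-gon, circumradius = √(r²−h²) = √(9²−1.2²) = 8.920 (area = (16/2)·8.920²·sin(360°/16) = 243.57 mm²); Subtracting the remaining from the first: starting from the r=5.5 cylinder (92.61 mm²), the r=9 sphere at (13.5, 9.5) misses the remaining region (no effect) — area = 92.61 mm². Overall, the cross-section is a single solid region. Net area = 92.61 mm².

92.61 mm²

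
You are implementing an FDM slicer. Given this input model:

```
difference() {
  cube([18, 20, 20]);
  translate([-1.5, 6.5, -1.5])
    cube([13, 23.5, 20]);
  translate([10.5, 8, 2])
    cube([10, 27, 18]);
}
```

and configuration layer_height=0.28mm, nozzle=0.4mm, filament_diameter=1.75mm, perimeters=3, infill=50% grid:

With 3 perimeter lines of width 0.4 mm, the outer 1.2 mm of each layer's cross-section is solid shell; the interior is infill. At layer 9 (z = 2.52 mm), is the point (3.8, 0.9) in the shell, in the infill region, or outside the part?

At z = 2.52 mm: the cube is present — its section is the full 18×20 rectangle; the cube at (-1.5, 6.5) is present — its section is the full 13×23.5 rectangle; the cube at (10.5, 8) is present — its section is the full 10×27 rectangle; Taking the first minus the rest: starting from the 18×20 cube, the 13×23.5 cube at (-1.5, 6.5) partially overlaps it — only the 155.25 mm² overlap (of its 305.50 mm²) is removed, clipping the outline; the 10×27 cube at (10.5, 8) partially overlaps it — only the 78.00 mm² overlap (of its 270.00 mm²) is removed, clipping the outline — 1 connected region. Overall, the cross-section is a single solid region. The nearest boundary edge runs (18.00, 0.00)→(0.00, 0.00); distance from the point to it = 0.90 mm. The point is inside the cross-section, 0.90 mm from the nearest boundary — within the 1.2 mm shell band (3 × 0.4).

shell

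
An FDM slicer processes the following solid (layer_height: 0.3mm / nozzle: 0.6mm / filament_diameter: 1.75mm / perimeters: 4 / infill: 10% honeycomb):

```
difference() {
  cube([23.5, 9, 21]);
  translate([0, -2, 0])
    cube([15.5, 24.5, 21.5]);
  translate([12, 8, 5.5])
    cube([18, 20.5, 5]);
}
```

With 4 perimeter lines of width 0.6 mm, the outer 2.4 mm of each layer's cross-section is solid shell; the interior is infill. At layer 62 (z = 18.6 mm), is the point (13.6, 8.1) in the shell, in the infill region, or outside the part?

At z = 18.6 mm: the cube (footprint 23.5×9) is included at this height; the cube at (0, -2) is present — its section is the full 15.5×24.5 rectangle; the cube at (12, 8) is not intersected at this z (z outside [5.5, 10.5]); After the difference (first − rest): starting from the 23.5×9 cube, the 15.5×24.5 cube at (0, -2) partially overlaps it — only the 139.50 mm² overlap (of its 379.75 mm²) is removed, clipping the outline — 1 connected region. Overall, the cross-section is a single solid region. The nearest boundary edge runs (15.50, 0.00)→(15.50, 9.00); distance from the point to it = 1.90 mm. The point is not inside any of the regions above, so it lies outside the cross-section (1.90 mm from the nearest boundary).

outside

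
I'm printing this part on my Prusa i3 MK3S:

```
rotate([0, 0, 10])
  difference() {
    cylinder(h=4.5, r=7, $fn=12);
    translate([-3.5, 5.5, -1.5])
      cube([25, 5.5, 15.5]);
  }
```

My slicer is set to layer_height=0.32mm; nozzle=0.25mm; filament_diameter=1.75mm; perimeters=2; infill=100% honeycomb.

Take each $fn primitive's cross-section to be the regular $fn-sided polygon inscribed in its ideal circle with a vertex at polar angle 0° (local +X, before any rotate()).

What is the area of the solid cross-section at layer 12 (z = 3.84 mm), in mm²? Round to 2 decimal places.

At z = 3.84 mm: the r=7 cylinder contributes a regular 12-gon of circumradius 7 (area = (12/2)·7.000²·sin(360°/12) = 147.00 mm²); the 25×5.5 cube at (-3.5, 5.5) contributes its full rectangle (area 137.50 mm²); Taking the first minus the rest: starting from the r=7 cylinder (147.00 mm²), the 25×5.5 cube at (-3.5, 5.5) partially overlaps it — only the 7.38 mm² overlap (of its 137.50 mm²) is removed, clipping the outline — area = 139.62 mm²; (whole slice rotated 10° about Z — lengths, areas and connectivity unchanged). Overall, the cross-section is a single solid region. Net area = 139.62 mm².

139.62 mm²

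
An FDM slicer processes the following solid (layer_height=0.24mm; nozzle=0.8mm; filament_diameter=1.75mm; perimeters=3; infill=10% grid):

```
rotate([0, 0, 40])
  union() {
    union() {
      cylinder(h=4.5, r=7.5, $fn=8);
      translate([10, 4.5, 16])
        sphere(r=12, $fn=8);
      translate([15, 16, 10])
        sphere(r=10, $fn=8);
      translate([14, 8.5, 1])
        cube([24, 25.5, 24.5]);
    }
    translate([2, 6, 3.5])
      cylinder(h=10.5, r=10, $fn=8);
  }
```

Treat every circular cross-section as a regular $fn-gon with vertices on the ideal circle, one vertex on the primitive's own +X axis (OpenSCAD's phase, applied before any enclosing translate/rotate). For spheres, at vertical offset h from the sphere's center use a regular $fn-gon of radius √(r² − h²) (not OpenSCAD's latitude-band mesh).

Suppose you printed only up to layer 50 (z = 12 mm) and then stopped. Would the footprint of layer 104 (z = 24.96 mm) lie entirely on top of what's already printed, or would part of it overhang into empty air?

entirely on top

Compare the two slices. At z = 12: the cylinder is absent (z outside [0, 4.5]); the r=12 sphere at (10, 4.5) slices to a regular 8-gon of circumradius 11.314 (√(r²−h²) with h=4 from center) (area = (8/2)·11.314²·sin(360°/8) = 362.04 mm²); the sphere at (15, 16): section is a regular 8-gon, circumradius = √(r²−h²) = √(10²−2²) = 9.798 (area = (8/2)·9.798²·sin(360°/8) = 271.53 mm²); the 24×25.5 cube at (14, 8.5) contributes its full rectangle (area 612.00 mm²); Merging all regions: the regions partially overlap — summed areas 1245.57 mm² minus the doubly-counted overlap 226.84 mm² gives 1018.73 mm² — area = 1018.73 mm²; the r=10 cylinder at (2, 6) contributes a regular 8-gon of circumradius 10 (area = (8/2)·10.000²·sin(360°/8) = 282.84 mm²); Merging all regions: the regions partially overlap — summed areas 1301.57 mm² minus the doubly-counted overlap 160.42 mm² gives 1141.15 mm² — area = 1141.15 mm²; (rotated 40° about Z; rotation is an isometry so areas/perimeters/island counts are preserved). At z = 24.96: the cylinder does not reach this height (z outside [0, 4.5]); the r=12 sphere at (10, 4.5) contributes a regular 8-gon of circumradius √(12²−8.96²) = 7.982 (area = (8/2)·7.982²·sin(360°/8) = 180.22 mm²); the sphere at (15, 16) is absent (|z−center|=14.960 > r=10); the cube at (14, 8.5) (footprint 24×25.5) is included at this height (area 612.00 mm²); Combining (union): the regions partially overlap — summed areas 792.22 mm² minus the doubly-counted overlap 3.82 mm² gives 788.40 mm² — area = 788.40 mm²; the cylinder at (2, 6) is not intersected at this z (z outside [3.5, 14]); Merging all regions: only the result so far is present, so the union is just that shape — area = 788.40 mm²; (whole slice rotated 40° about Z — lengths, areas and connectivity unchanged). Checking containment: the cross-section at z = 24.96 is a subset of the cross-section at z = 12.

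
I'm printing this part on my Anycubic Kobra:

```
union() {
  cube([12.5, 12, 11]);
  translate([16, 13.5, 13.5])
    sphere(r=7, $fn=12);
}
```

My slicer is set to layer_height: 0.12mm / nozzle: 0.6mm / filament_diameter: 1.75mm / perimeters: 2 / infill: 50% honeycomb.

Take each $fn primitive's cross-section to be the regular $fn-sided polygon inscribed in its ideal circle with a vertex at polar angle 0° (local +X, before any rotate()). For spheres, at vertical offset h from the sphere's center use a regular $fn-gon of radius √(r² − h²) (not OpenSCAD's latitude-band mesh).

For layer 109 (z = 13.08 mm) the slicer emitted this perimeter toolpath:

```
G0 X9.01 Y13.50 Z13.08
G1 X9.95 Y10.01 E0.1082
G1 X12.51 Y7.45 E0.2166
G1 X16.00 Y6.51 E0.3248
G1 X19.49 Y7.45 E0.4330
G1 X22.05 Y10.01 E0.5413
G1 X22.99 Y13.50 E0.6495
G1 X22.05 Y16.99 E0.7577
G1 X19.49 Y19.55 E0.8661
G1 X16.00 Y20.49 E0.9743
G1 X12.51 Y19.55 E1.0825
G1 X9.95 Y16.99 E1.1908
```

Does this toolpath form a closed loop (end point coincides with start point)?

Start point (G0): (9.01, 13.50). End point (last G1): the path does not return to the start — open.

no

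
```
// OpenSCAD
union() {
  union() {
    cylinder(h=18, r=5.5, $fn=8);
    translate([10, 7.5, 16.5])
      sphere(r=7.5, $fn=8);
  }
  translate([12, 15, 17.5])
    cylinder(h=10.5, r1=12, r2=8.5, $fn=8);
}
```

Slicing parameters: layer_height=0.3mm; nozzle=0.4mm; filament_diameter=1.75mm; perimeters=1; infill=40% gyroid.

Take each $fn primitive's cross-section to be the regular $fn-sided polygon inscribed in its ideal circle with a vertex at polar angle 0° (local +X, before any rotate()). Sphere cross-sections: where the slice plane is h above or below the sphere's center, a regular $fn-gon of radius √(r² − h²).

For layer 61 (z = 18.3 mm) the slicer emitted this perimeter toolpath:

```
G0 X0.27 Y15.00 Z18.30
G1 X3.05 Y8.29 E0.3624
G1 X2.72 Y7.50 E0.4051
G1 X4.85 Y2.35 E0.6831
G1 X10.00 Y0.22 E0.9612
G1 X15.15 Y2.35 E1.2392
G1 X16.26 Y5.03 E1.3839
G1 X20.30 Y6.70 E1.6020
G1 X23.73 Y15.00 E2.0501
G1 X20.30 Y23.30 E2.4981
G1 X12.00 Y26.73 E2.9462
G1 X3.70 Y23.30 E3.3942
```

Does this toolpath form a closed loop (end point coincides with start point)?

no

Start point (G0): (0.27, 15.00). End point (last G1): the path does not return to the start — open.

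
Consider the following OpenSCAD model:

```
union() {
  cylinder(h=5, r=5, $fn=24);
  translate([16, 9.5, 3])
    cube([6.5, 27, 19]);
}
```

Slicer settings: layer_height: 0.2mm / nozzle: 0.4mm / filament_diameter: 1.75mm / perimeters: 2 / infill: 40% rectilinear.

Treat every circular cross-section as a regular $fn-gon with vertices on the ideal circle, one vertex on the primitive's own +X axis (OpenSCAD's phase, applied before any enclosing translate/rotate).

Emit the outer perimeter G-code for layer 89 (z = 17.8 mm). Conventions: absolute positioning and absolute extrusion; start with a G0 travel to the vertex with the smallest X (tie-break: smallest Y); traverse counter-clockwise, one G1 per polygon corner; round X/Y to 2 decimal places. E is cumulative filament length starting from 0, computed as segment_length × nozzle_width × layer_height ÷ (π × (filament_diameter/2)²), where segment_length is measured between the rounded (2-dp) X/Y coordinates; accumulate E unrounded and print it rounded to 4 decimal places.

At z = 17.8 mm: the cylinder is absent (z outside [0, 5]); the cube at (16, 9.5) is present — its section is the full 6.5×27 rectangle; Combining (union): only the 6.5×27 cube at (16, 9.5) is present, so the union is just that shape — 1 connected region. The outline is a single polygon with 4 vertices. Extrusion per mm of travel: 0.4 × 0.2 / (π × 0.875²) = 0.033260. Accumulating E over each segment gives final E = 2.2284.

G0 X16.00 Y9.50 Z17.80
G1 X22.50 Y9.50 E0.2162
G1 X22.50 Y36.50 E1.1142
G1 X16.00 Y36.50 E1.3304
G1 X16.00 Y9.50 E2.2284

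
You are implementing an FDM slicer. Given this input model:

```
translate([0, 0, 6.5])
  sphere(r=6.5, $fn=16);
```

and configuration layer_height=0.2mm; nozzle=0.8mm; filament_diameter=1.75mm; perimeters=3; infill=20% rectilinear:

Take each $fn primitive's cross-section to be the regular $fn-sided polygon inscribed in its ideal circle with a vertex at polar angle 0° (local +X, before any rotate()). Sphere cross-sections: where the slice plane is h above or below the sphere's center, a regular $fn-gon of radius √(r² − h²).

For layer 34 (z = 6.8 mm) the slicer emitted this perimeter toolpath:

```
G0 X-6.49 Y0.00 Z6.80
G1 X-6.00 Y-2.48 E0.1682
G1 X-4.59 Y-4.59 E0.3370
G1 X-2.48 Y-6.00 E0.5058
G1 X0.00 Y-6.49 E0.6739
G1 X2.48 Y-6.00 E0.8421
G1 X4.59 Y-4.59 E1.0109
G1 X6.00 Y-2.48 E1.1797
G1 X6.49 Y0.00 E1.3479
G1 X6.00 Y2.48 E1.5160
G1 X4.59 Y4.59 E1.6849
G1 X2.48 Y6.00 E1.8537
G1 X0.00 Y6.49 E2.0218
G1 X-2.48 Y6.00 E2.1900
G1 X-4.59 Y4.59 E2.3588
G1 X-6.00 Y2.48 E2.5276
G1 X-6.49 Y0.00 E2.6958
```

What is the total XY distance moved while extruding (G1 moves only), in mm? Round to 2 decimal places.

Sum the Euclidean lengths of each G1 segment: total = 40.53 mm.

40.53 mm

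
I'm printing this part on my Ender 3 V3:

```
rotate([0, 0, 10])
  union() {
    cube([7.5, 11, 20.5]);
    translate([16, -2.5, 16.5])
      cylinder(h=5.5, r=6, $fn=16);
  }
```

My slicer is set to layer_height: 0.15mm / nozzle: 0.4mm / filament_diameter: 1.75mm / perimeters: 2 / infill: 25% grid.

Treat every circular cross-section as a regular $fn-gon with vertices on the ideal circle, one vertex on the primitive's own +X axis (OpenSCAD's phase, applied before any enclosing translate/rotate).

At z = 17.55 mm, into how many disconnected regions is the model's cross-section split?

At z = 17.55 mm: the cube is present — its section is the full 7.5×11 rectangle; the cylinder at (16, -2.5): section is a regular 16-gon, circumradius r=6; Merging all regions: the 2 present regions are separate (no shared area or edge), so areas and boundary lengths simply add and each stays a separate island — 2 connected regions; (whole slice rotated 10° about Z — lengths, areas and connectivity unchanged). The result has 2 disconnected regions.

2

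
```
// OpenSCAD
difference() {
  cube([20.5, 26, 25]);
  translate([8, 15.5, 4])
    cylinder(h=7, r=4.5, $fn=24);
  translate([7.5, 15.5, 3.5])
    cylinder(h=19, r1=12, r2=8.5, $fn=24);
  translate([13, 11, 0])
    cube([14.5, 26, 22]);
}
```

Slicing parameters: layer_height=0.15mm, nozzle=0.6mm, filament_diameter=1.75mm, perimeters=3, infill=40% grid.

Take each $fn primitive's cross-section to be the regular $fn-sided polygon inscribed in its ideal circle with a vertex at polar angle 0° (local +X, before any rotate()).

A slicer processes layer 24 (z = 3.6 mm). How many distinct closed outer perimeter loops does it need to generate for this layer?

2

At z = 3.6 mm: the cube is present — its section is the full 20.5×26 rectangle; the cylinder at (8, 15.5) is absent (z outside [4, 11]); the cone at (7.5, 15.5): at t=0.005 of its height the radius interpolates to r₁+(r₂−r₁)t = 11.982, giving a regular 24-gon of that circumradius; the cube at (13, 11) (footprint 14.5×26) is included at this height; After the difference (first − rest): starting from the 20.5×26 cube, the cone at (7.5, 15.5) partially overlaps it — only the 378.28 mm² overlap (of its 445.87 mm²) is removed, clipping the outline; the 14.5×26 cube at (13, 11) partially overlaps it — only the 36.58 mm² overlap (of its 377.00 mm²) is removed, clipping the outline — 2 connected regions. The result has 2 disconnected regions.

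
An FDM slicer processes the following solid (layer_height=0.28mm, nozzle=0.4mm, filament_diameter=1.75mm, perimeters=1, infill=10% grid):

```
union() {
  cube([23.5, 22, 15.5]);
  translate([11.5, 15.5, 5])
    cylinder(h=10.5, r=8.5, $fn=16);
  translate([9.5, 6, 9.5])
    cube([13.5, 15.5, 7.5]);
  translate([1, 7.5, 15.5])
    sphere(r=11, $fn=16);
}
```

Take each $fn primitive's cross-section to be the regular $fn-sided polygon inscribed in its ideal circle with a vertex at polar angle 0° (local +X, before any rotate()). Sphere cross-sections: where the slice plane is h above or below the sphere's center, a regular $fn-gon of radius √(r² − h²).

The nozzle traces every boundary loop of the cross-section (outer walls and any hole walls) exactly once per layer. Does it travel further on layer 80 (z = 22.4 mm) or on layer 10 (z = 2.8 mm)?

layer 10 (z = 2.8 mm)

Layer 80 (z = 22.4): the cube is absent (z outside [0, 15.5]); the cylinder at (11.5, 15.5) is not intersected at this z (z outside [5, 15.5]); the cube at (9.5, 6) does not reach this height (z outside [9.5, 17]); the r=11 sphere at (1, 7.5) contributes a regular 16-gon of circumradius √(11²−6.9²) = 8.567 (perimeter = 2·16·8.567·sin(180°/16) = 53.48 mm); Combining (union): only the r=11 sphere at (1, 7.5) is present, so the union is just that shape — boundary = 53.48 mm. So its perimeter = 53.48 mm. Layer 10 (z = 2.8): the 23.5×22 cube contributes its full rectangle (perimeter 91.00 mm); the cylinder at (11.5, 15.5) does not reach this height (z outside [5, 15.5]); the cube at (9.5, 6) is absent (z outside [9.5, 17]); the sphere at (1, 7.5) is not intersected at this z (|z−center|=12.700 > r=11); Merging all regions: only the 23.5×22 cube is present, so the union is just that shape — boundary = 91.00 mm. So its perimeter = 91.00 mm. Layer 10 is larger (91.00 vs 53.48 mm).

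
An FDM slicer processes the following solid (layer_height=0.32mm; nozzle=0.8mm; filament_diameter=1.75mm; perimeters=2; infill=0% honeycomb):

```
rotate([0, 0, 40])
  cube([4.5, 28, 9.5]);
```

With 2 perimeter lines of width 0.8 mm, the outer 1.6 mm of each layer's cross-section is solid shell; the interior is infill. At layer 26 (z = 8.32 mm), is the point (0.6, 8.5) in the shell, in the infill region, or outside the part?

outside

At z = 8.32 mm: the cube is present — its section is the full 4.5×28 rectangle; (rotated 40° about Z; rotation is an isometry so areas/perimeters/island counts are preserved). Overall, the cross-section is a single solid region. Undo the 40° rotation: the query point maps to (5.923, 6.126) in the un-rotated model frame. The nearest boundary edge runs (4.50, 0.00)→(4.50, 28.00); distance from the point to it = 1.42 mm. The point is not inside any of the regions above, so it lies outside the cross-section (1.42 mm from the nearest boundary).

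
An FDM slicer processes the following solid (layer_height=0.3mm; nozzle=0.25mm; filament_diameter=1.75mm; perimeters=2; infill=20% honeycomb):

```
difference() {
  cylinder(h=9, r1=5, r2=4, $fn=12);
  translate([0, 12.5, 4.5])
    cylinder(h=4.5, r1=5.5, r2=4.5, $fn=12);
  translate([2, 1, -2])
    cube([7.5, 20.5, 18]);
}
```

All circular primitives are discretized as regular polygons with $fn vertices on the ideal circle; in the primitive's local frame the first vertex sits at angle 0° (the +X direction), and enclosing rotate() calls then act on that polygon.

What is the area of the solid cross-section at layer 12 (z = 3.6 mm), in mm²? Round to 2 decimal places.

58.74 mm²

At z = 3.6 mm: the cone: at t=0.400 of its height the radius interpolates to r₁+(r₂−r₁)t = 4.600, giving a regular 12-gon of that circumradius (area = (12/2)·4.600²·sin(360°/12) = 63.48 mm²); the cone at (0, 12.5) does not reach this height (z outside [4.5, 9]); the cube at (2, 1) (footprint 7.5×20.5) is included at this height (area 153.75 mm²); After the difference (first − rest): starting from the cone (63.48 mm²), the 7.5×20.5 cube at (2, 1) partially overlaps it — only the 4.74 mm² overlap (of its 153.75 mm²) is removed, clipping the outline — area = 58.74 mm². Overall, the cross-section is a single solid region. Net area = 58.74 mm².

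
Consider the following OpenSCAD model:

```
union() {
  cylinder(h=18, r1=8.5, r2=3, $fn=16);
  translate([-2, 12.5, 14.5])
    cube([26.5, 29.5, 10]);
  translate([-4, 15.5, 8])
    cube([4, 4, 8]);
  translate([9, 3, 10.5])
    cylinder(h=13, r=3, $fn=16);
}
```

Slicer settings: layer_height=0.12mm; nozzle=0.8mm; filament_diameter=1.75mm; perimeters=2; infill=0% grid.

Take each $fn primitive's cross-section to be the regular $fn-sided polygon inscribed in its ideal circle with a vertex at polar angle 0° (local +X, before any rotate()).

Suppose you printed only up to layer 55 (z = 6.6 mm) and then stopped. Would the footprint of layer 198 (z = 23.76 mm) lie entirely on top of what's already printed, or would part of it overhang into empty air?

part overhangs

Compare the two slices. At z = 6.6: the cone: at t=0.367 of its height the radius interpolates to r₁+(r₂−r₁)t = 6.483, giving a regular 16-gon of that circumradius (area = (16/2)·6.483²·sin(360°/16) = 128.68 mm²); the cube at (-2, 12.5) is not intersected at this z (z outside [14.5, 24.5]); the cube at (-4, 15.5) is not intersected at this z (z outside [8, 16]); the cylinder at (9, 3) is not intersected at this z (z outside [10.5, 23.5]); Taking the union: only the cone is present, so the union is just that shape — area = 128.68 mm². At z = 23.76: the cone does not reach this height (z outside [0, 18]); the 26.5×29.5 cube at (-2, 12.5) contributes its full rectangle (area 781.75 mm²); the cube at (-4, 15.5) is absent (z outside [8, 16]); the cylinder at (9, 3) does not reach this height (z outside [10.5, 23.5]); Merging all regions: only the 26.5×29.5 cube at (-2, 12.5) is present, so the union is just that shape — area = 781.75 mm². Checking containment: at z = 23.76 the cross-section extends beyond the z = 6.6 cross-section by about 781.75 mm².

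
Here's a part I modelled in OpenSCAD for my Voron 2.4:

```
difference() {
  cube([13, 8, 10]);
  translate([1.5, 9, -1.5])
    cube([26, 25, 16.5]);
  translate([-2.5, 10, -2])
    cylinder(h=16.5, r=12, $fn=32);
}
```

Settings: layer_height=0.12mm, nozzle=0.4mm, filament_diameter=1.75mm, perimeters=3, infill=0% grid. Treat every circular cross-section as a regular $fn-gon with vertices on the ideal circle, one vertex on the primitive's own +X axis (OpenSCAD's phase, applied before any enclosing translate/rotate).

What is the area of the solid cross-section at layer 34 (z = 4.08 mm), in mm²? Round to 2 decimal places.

44.16 mm²

At z = 4.08 mm: the cube is present — its section is the full 13×8 rectangle (area 104.00 mm²); the cube at (1.5, 9) is present — its section is the full 26×25 rectangle (area 650.00 mm²); the r=12 cylinder at (-2.5, 10) gives a regular 32-gon of circumradius 12 (constant along its height) (area = (32/2)·12.000²·sin(360°/32) = 449.49 mm²); Subtracting the remaining from the first: starting from the 13×8 cube (104.00 mm²), the 26×25 cube at (1.5, 9) misses the remaining region (no effect); the r=12 cylinder at (-2.5, 10) partially overlaps it — only the 59.84 mm² overlap (of its 449.49 mm²) is removed, clipping the outline — area = 44.16 mm². Overall, the cross-section is a single solid region. Net area = 44.16 mm².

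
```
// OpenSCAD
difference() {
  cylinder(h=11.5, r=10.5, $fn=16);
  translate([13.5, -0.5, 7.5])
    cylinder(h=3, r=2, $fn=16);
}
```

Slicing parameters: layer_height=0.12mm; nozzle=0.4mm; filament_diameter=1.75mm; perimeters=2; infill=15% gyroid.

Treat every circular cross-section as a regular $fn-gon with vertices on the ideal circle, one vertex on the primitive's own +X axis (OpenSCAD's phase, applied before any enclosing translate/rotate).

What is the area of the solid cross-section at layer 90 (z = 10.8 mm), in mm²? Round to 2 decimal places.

337.53 mm²

At z = 10.8 mm: the r=10.5 cylinder gives a regular 16-gon of circumradius 10.5 (constant along its height) (area = (16/2)·10.500²·sin(360°/16) = 337.53 mm²); the cylinder at (13.5, -0.5) is not intersected at this z (z outside [7.5, 10.5]); Taking the first minus the rest: none of the subtracted shapes is present at this height, so the r=10.5 cylinder is unchanged — area = 337.53 mm². Overall, the cross-section is a single solid region. Net area = 337.53 mm².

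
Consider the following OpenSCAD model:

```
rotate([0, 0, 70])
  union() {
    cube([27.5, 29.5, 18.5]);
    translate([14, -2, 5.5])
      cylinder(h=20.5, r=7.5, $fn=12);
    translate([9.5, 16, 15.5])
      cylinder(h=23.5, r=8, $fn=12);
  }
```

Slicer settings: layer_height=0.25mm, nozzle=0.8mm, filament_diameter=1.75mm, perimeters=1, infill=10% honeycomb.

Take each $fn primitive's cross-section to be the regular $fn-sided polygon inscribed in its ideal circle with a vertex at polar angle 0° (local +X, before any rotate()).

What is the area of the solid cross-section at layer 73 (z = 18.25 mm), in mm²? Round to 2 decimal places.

924.55 mm²

At z = 18.25 mm: the cube is present — its section is the full 27.5×29.5 rectangle (area 811.25 mm²); the cylinder at (14, -2): section is a regular 12-gon, circumradius r=7.5 (area = (12/2)·7.500²·sin(360°/12) = 168.75 mm²); the r=8 cylinder at (9.5, 16) gives a regular 12-gon of circumradius 8 (constant along its height) (area = (12/2)·8.000²·sin(360°/12) = 192.00 mm²); Merging all regions: the regions partially overlap — summed areas 1172.00 mm² minus the doubly-counted overlap 247.45 mm² gives 924.55 mm² — area = 924.55 mm²; (whole slice rotated 70° about Z — lengths, areas and connectivity unchanged). Overall, the cross-section is a single solid region. Net area = 924.55 mm².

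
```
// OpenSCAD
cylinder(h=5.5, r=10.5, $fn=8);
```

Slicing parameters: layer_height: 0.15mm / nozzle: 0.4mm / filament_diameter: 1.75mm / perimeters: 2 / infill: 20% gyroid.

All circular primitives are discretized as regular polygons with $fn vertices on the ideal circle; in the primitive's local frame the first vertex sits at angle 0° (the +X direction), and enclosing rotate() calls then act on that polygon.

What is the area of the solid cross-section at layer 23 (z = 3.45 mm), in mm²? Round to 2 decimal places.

311.83 mm²

At z = 3.45 mm: the r=10.5 cylinder contributes a regular 8-gon of circumradius 10.5 (area = (8/2)·10.500²·sin(360°/8) = 311.83 mm²). Overall, the cross-section is a single solid region. Net area = 311.83 mm².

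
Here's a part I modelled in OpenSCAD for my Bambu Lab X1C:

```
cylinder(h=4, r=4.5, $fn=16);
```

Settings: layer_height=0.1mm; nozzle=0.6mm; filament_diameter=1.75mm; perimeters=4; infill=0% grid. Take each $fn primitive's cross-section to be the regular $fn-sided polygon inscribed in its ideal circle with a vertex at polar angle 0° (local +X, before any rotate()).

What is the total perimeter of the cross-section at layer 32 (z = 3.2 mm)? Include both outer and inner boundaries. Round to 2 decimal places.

At z = 3.2 mm: the cylinder: section is a regular 16-gon, circumradius r=4.5 (perimeter = 2·16·4.500·sin(180°/16) = 28.09 mm). Overall, the cross-section is a single solid region. Total boundary length (outer) = 28.09 mm.

28.09 mm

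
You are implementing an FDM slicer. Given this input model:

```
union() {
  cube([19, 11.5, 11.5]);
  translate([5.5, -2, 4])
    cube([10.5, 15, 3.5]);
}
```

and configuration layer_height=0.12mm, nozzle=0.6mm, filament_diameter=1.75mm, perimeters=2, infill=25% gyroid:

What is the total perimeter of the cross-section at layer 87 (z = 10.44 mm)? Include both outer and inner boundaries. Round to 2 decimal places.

61.00 mm

At z = 10.44 mm: the cube is present — its section is the full 19×11.5 rectangle (perimeter 61.00 mm); the cube at (5.5, -2) is absent (z outside [4, 7.5]); Merging all regions: only the 19×11.5 cube is present, so the union is just that shape — boundary = 61.00 mm. Overall, the cross-section is a single solid region. Total boundary length (outer) = 61.00 mm.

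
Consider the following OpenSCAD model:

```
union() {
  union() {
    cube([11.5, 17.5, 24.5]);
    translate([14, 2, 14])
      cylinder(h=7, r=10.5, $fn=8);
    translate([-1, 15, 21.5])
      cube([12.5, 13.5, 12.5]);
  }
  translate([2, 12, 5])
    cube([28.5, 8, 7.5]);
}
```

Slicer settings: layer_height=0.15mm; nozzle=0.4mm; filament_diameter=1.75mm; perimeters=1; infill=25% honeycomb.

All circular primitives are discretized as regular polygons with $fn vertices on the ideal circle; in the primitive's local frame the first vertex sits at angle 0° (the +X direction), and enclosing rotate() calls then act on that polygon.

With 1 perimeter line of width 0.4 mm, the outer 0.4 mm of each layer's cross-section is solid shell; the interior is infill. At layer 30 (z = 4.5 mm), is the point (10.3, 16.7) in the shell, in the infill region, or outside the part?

At z = 4.5 mm: the cube (footprint 11.5×17.5) is included at this height; the cylinder at (14, 2) does not reach this height (z outside [14, 21]); the cube at (-1, 15) does not reach this height (z outside [21.5, 34]); Taking the union: only the 11.5×17.5 cube is present, so the union is just that shape — 1 connected region; the cube at (2, 12) is absent (z outside [5, 12.5]); Merging all regions: only the result so far is present, so the union is just that shape — 1 connected region. Overall, the cross-section is a single solid region. The nearest boundary edge runs (11.50, 17.50)→(0.00, 17.50); distance from the point to it = 0.80 mm. The point is inside the cross-section and 0.80 mm from the nearest boundary — more than the 0.4 mm shell width (1 × 0.4), so it's in the infill interior.

infill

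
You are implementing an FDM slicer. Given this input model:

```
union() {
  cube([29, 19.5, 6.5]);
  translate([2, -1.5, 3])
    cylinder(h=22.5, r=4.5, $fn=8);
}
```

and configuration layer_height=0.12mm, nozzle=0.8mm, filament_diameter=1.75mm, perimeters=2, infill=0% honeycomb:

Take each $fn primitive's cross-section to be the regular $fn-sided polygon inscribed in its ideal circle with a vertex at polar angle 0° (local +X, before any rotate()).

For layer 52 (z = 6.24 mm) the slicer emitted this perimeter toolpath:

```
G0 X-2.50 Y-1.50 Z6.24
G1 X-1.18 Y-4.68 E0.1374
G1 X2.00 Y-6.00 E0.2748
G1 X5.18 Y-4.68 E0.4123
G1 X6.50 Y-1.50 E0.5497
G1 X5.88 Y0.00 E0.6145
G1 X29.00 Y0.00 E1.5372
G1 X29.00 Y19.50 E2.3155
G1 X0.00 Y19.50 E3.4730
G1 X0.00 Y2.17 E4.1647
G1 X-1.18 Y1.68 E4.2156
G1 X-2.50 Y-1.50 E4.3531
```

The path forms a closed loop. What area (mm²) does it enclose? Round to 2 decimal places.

609.55 mm²

Apply the shoelace formula to the sequence of (X, Y) vertices; enclosed area = 609.55 mm².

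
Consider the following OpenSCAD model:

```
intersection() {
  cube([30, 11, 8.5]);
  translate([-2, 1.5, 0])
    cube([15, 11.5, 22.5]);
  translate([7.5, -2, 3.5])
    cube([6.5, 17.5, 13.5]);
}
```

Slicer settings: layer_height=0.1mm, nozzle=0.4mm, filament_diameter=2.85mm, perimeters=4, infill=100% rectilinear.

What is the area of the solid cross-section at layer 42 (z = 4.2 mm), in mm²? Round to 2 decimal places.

At z = 4.2 mm: the 30×11 cube contributes its full rectangle (area 330.00 mm²); the cube at (-2, 1.5) is present — its section is the full 15×11.5 rectangle (area 172.50 mm²); the cube at (7.5, -2) (footprint 6.5×17.5) is included at this height (area 113.75 mm²); Keeping only the common overlap: the 15×11.5 cube at (-2, 1.5) partially overlaps the 30×11 cube; clipping to the common part keeps 123.50 mm²; the 6.5×17.5 cube at (7.5, -2) partially overlaps the running intersection; clipping to the common part keeps 52.25 mm² — area = 52.25 mm². Overall, the cross-section is a single solid region. Net area = 52.25 mm².

52.25 mm²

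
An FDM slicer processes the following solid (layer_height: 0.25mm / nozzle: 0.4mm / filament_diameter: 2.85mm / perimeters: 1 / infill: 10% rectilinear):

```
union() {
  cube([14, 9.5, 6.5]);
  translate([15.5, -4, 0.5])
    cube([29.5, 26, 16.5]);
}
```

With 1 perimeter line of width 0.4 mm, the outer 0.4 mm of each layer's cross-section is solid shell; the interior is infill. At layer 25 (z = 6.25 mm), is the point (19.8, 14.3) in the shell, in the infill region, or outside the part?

infill

At z = 6.25 mm: the cube is present — its section is the full 14×9.5 rectangle; the cube at (15.5, -4) is present — its section is the full 29.5×26 rectangle; Merging all regions: the 2 present regions are separate (no shared area or edge), so areas and boundary lengths simply add and each stays a separate island — 2 connected regions. Overall, the cross-section has 2 separate islands. The nearest boundary edge runs (15.50, -4.00)→(15.50, 22.00); distance from the point to it = 4.30 mm. (Shell/infill is judged within the island containing the point — the largest one.) The point is inside the cross-section and 4.30 mm from the nearest boundary — more than the 0.4 mm shell width (1 × 0.4), so it's in the infill interior.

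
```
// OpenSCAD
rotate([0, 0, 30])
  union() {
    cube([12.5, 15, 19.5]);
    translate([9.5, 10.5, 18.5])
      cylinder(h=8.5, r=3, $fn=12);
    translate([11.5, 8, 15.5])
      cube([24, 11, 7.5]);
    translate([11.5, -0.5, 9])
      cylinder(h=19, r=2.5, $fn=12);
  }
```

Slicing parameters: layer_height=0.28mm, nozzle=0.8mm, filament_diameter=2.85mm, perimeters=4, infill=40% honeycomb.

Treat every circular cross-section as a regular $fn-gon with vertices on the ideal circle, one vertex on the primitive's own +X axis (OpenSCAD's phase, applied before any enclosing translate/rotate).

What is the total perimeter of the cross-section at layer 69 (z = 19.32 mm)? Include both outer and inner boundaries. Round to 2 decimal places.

At z = 19.32 mm: the 12.5×15 cube contributes its full rectangle (perimeter 55.00 mm); the cylinder at (9.5, 10.5): section is a regular 12-gon, circumradius r=3 (perimeter = 2·12·3.000·sin(180°/12) = 18.63 mm); the 24×11 cube at (11.5, 8) contributes its full rectangle (perimeter 70.00 mm); the r=2.5 cylinder at (11.5, -0.5) contributes a regular 12-gon of circumradius 2.5 (perimeter = 2·12·2.500·sin(180°/12) = 15.53 mm); Merging all regions: the regions partially overlap (shared area 39.34 mm²), so the edge portions inside another operand are dropped and the merged outline is re-measured after clipping — boundary = 115.03 mm; (whole slice rotated 30° about Z — lengths, areas and connectivity unchanged). Overall, the cross-section is a single solid region. Total boundary length (outer) = 115.03 mm.

115.03 mm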